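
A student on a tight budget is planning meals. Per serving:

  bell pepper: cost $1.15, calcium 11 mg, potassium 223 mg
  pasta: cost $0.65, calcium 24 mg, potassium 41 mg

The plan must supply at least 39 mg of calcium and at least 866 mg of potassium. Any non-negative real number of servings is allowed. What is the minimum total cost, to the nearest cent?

Two binding constraints pin down two serving amounts, so the optimal mix uses at most two foods. The candidates are each food alone (scaled to the tighter of calcium/potassium) and each pair with both constraints tight.
bell pepper only: max(39/11, 866/223) = 3.883 servings → $4.47.
pasta only: max(39/24, 866/41) = 21.12 servings → $13.73.
bell pepper + pasta: intersection lies outside the first quadrant.
So the least-cost plan costs $4.47.

$4.47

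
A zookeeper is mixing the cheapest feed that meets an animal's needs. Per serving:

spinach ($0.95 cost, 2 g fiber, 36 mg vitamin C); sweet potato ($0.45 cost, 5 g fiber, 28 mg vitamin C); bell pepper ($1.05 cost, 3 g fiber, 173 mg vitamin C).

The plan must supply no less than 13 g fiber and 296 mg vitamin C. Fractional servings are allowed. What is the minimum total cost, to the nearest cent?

Two binding constraints pin down two serving amounts, so the optimal mix uses at most two foods. The candidates are each food alone (scaled to the tighter of fiber/vitamin C) and each pair with both constraints tight.
spinach only: max(13/2, 296/36) = 8.222 servings → $7.81.
sweet potato only: max(13/5, 296/28) = 10.57 servings → $4.76.
bell pepper only: max(13/3, 296/173) = 4.333 servings → $4.55.
spinach + sweet potato: intersection lies outside the first quadrant.
spinach + bell pepper with both tight: 5.718 servings and 0.521 servings → $5.98.
sweet potato + bell pepper with both tight: 1.743 servings and 1.429 servings → $2.28.
The minimum over all feasible corners is $2.28.

$2.28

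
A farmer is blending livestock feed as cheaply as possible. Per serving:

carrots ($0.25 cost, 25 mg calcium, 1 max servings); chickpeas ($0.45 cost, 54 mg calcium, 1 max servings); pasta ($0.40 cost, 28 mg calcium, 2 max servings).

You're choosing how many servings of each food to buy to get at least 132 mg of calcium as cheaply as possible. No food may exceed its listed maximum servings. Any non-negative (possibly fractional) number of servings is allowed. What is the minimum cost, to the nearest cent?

$1.46

Cost per mg of calcium: chickpeas $0.0083, carrots $0.0100, pasta $0.0143.
Take 1 serving of chickpeas: +54.0 mg calcium for $0.45 (total $0.45, still need 78.0 mg).
Take 1 serving of carrots: +25.0 mg calcium for $0.25 (total $0.70, still need 53.0 mg).
Take 1.893 servings of pasta: +53.0 mg calcium for $0.76 (total $1.46, still need 0.0 mg).
Greedy by cheapest-per-mg is optimal for a single linear constraint, so the minimum cost is $1.46.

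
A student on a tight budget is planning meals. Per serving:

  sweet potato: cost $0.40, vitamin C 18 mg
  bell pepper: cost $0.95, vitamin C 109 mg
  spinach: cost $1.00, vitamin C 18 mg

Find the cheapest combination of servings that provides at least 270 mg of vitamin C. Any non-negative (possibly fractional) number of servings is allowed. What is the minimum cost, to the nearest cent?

$2.35

Cost per mg of vitamin C: bell pepper $0.0087, sweet potato $0.0222, spinach $0.0556.
With no serving limits, use only bell pepper: 270 mg / 109 mg = 2.477 servings × $0.95 = $2.35.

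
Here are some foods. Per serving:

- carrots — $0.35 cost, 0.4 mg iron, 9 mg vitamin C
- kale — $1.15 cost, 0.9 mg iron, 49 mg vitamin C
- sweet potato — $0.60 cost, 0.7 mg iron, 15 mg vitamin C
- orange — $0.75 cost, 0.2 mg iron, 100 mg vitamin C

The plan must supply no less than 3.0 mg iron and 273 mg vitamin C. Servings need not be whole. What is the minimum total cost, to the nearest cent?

Check every corner: each single food scaled to meet both minima, and each pair solved so both constraints bind.
carrots only: max(3.0/0.4, 273/9) = 30.33 servings → $10.62.
kale only: max(3.0/0.9, 273/49) = 5.571 servings → $6.41.
sweet potato only: max(3.0/0.7, 273/15) = 18.2 servings → $10.92.
orange only: max(3.0/0.2, 273/100) = 15 servings → $11.25.
carrots + kale: the both-tight solution has a negative serving — not a feasible corner.
carrots + sweet potato: the both-tight solution has a negative serving — not a feasible corner.
carrots + orange with both tight: 6.424 servings and 2.152 servings → $3.86.
kale + sweet potato: intersection lies outside the first quadrant.
kale + orange with both tight: 3.06 servings and 1.231 servings → $4.44.
sweet potato + orange with both tight: 3.663 servings and 2.181 servings → $3.83.
The minimum over all feasible corners is $3.83.

$3.83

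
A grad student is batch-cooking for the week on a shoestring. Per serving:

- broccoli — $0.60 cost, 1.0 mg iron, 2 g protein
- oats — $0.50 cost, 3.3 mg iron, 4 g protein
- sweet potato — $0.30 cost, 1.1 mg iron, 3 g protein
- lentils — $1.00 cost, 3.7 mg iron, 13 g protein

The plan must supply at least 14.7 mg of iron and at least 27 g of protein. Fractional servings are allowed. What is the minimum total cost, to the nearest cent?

Check every corner: each single food scaled to meet both minima, and each pair solved so both constraints bind.
broccoli only: max(14.7/1.0, 27/2) = 14.7 servings → $8.82.
oats only: max(14.7/3.3, 27/4) = 6.75 servings → $3.38.
sweet potato only: max(14.7/1.1, 27/3) = 13.36 servings → $4.01.
lentils only: max(14.7/3.7, 27/13) = 3.973 servings → $3.97.
broccoli + oats with both tight: 11.65 servings and 0.9231 servings → $7.45.
broccoli + sweet potato: intersection lies outside the first quadrant.
broccoli + lentils: intersection lies outside the first quadrant.
oats + sweet potato with both tight: 2.618 servings and 5.509 servings → $2.96.
oats + lentils with both tight: 3.246 servings and 1.078 servings → $2.70.
sweet potato + lentils: intersection lies outside the first quadrant.
The minimum over all feasible corners is $2.70.

$2.70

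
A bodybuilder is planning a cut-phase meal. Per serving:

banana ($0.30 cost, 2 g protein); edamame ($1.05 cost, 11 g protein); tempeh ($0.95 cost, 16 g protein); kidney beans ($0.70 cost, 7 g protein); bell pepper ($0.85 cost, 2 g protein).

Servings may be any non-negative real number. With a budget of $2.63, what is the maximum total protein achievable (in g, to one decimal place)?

44.3 g

Protein per dollar: tempeh 16.84, edamame 10.48, kidney beans 10, banana 6.667, bell pepper 2.353.
With no serving limits, spend the whole cost allowance on tempeh: $2.63 / $0.95 × 16 g = 44.3 g.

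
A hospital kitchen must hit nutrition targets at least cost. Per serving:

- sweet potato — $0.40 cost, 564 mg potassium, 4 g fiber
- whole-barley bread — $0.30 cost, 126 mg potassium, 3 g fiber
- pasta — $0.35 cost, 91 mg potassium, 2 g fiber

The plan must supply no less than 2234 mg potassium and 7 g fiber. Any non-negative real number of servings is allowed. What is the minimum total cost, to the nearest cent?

$1.58

With two linear requirements the optimum uses one or two foods; enumerate the corners.
sweet potato only: max(2234/564, 7/4) = 3.961 servings → $1.58.
whole-barley bread only: max(2234/126, 7/3) = 17.73 servings → $5.32.
pasta only: max(2234/91, 7/2) = 24.55 servings → $8.59.
sweet potato + whole-barley bread: the both-tight solution has a negative serving — not a feasible corner.
sweet potato + pasta: the both-tight solution has a negative serving — not a feasible corner.
whole-barley bread + pasta: the both-tight solution has a negative serving — not a feasible corner.
Cheapest feasible corner: $1.58.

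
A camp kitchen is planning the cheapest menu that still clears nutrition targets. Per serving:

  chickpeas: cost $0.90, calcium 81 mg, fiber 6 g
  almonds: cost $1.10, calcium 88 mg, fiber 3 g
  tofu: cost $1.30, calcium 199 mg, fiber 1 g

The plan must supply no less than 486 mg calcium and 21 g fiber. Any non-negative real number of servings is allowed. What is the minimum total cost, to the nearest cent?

$4.41

With two linear requirements the optimum uses one or two foods; enumerate the corners.
chickpeas only: max(486/81, 21/6) = 6 servings → $5.40.
almonds only: max(486/88, 21/3) = 7 servings → $7.70.
tofu only: max(486/199, 21/1) = 21 servings → $27.30.
chickpeas + almonds with both tight: 1.368 servings and 4.263 servings → $5.92.
chickpeas + tofu with both tight: 3.318 servings and 1.092 servings → $4.41.
almonds + tofu: intersection lies outside the first quadrant.
So the least-cost plan costs $4.41.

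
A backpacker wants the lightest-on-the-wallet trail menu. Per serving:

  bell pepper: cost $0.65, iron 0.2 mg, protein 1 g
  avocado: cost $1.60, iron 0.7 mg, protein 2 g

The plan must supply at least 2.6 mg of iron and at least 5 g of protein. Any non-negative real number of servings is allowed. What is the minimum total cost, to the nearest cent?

bell pepper only: max(2.6/0.2, 5/1) = 13 servings → $8.45.
avocado only: max(2.6/0.7, 5/2) = 3.714 servings → $5.94.
bell pepper + avocado: the both-tight solution has a negative serving — not a feasible corner.
The minimum over all feasible corners is $5.94.

$5.94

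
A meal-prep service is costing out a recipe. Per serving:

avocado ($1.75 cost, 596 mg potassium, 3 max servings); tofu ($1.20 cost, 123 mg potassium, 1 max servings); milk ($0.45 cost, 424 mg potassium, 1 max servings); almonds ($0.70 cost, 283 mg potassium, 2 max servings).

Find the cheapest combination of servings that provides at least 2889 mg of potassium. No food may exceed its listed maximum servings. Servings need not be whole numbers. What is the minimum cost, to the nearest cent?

Cost per mg of potassium: milk $0.0011, almonds $0.0025, avocado $0.0029, tofu $0.0098.
Take 1 serving of milk: +424.0 mg potassium for $0.45 (total $0.45, still need 2465.0 mg).
Take 2 servings of almonds: +566.0 mg potassium for $1.40 (total $1.85, still need 1899.0 mg).
Take 3 servings of avocado: +1788.0 mg potassium for $5.25 (total $7.10, still need 111.0 mg).
Take 0.9024 servings of tofu: +111.0 mg potassium for $1.08 (total $8.18, still need 0.0 mg).
Filling from the cheapest source first is optimal under one linear minimum: $8.18.

$8.18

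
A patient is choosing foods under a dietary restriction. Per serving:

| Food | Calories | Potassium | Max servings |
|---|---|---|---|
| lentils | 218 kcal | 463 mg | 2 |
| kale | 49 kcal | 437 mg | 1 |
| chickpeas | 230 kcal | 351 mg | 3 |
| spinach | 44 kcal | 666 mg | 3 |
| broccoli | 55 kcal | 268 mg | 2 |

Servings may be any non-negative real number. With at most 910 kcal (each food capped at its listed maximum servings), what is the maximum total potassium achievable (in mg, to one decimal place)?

4176.3 mg

Potassium per kcal: spinach 15.14, kale 8.918, broccoli 4.873, lentils 2.124, chickpeas 1.526.
Take 3 servings of spinach: uses 132 kcal, +1998.0 mg potassium (running total 1998.0 mg).
Take 1 serving of kale: uses 49 kcal, +437.0 mg potassium (running total 2435.0 mg).
Take 2 servings of broccoli: uses 110 kcal, +536.0 mg potassium (running total 2971.0 mg).
Take 2 servings of lentils: uses 436 kcal, +926.0 mg potassium (running total 3897.0 mg).
Take 0.7957 servings of chickpeas: uses 183 kcal, +279.3 mg potassium (running total 4176.3 mg).
Greedy by best ratio exhausts the calories allowance optimally: 4176.3 mg.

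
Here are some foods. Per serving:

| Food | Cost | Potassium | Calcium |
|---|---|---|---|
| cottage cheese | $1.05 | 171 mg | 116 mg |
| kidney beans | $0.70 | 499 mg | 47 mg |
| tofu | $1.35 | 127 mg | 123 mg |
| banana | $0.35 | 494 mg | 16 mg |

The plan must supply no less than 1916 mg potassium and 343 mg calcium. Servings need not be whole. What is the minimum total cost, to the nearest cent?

cottage cheese only: max(1916/171, 343/116) = 11.2 servings → $11.76.
kidney beans only: max(1916/499, 343/47) = 7.298 servings → $5.11.
tofu only: max(1916/127, 343/123) = 15.09 servings → $20.37.
banana only: max(1916/494, 343/16) = 21.44 servings → $7.50.
cottage cheese + kidney beans with both tight: 1.627 servings and 3.282 servings → $4.01.
cottage cheese + tofu: the both-tight solution has a negative serving — not a feasible corner.
cottage cheese + banana with both tight: 2.543 servings and 2.998 servings → $3.72.
kidney beans + tofu with both tight: 3.467 servings and 1.464 servings → $4.40.
kidney beans + banana: intersection lies outside the first quadrant.
tofu + banana with both tight: 2.363 servings and 3.271 servings → $4.34.
So the least-cost plan costs $3.72.

$3.72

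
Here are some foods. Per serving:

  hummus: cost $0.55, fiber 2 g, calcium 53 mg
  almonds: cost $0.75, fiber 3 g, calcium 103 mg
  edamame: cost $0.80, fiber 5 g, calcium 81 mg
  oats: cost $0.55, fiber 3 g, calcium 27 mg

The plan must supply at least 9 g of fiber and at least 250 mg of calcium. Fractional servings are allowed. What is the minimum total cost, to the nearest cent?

$1.96

hummus only: max(9/2, 250/53) = 4.717 servings → $2.59.
almonds only: max(9/3, 250/103) = 3 servings → $2.25.
edamame only: max(9/5, 250/81) = 3.086 servings → $2.47.
oats only: max(9/3, 250/27) = 9.259 servings → $5.09.
hummus + almonds with both tight: 3.766 servings and 0.4894 servings → $2.44.
hummus + edamame: the both-tight solution has a negative serving — not a feasible corner.
hummus + oats: the both-tight solution has a negative serving — not a feasible corner.
almonds + edamame with both tight: 1.915 servings and 0.6507 servings → $1.96.
almonds + oats with both tight: 2.224 servings and 0.7763 servings → $2.09.
edamame + oats: the both-tight solution has a negative serving — not a feasible corner.
So the least-cost plan costs $1.96.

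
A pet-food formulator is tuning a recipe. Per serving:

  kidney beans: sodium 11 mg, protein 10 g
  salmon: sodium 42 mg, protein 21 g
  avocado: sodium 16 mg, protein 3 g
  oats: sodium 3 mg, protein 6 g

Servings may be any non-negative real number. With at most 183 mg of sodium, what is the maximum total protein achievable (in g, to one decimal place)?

Protein per mg sodium: oats 2, kidney beans 0.9091, salmon 0.5, avocado 0.1875.
With no serving limits, spend the whole sodium allowance on oats: 183 mg / 3 mg × 6 g = 366.0 g.

366.0 g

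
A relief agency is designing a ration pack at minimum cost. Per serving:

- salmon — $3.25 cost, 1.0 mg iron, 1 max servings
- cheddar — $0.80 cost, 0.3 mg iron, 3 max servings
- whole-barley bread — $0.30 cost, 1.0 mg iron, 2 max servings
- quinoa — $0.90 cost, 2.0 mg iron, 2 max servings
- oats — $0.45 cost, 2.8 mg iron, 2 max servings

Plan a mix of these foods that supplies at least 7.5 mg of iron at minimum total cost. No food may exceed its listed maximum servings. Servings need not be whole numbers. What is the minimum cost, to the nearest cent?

$1.47

Cost per mg of iron: oats $0.1607, whole-barley bread $0.3000, quinoa $0.4500, cheddar $2.6667, salmon $3.2500.
Take 2 servings of oats: +5.6 mg iron for $0.90 (total $0.90, still need 1.9 mg).
Take 1.9 servings of whole-barley bread: +1.9 mg iron for $0.57 (total $1.47, still need 0.0 mg).
Greedy by cheapest-per-mg is optimal for a single linear constraint, so the minimum cost is $1.47.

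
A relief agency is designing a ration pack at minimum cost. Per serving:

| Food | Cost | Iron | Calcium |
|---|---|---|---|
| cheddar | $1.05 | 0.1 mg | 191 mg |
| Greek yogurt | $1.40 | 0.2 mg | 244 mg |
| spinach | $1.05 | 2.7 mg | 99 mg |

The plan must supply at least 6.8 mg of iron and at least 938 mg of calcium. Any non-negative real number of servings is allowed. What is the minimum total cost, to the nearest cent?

$6.36

With two linear requirements the optimum uses one or two foods; enumerate the corners.
cheddar only: max(6.8/0.1, 938/191) = 68 servings → $71.40.
Greek yogurt only: max(6.8/0.2, 938/244) = 34 servings → $47.60.
spinach only: max(6.8/2.7, 938/99) = 9.475 servings → $9.95.
cheddar + Greek yogurt with both targets exact would need a negative amount; discard.
cheddar + spinach with both tight: 3.676 servings and 2.382 servings → $6.36.
Greek yogurt + spinach with both tight: 2.91 servings and 2.303 servings → $6.49.
Cheapest feasible corner: $6.36.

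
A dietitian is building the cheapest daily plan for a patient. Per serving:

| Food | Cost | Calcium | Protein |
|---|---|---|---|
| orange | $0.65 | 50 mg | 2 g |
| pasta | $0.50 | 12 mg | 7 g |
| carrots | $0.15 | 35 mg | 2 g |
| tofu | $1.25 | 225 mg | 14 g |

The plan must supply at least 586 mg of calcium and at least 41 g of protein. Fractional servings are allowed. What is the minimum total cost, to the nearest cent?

$3.05

Two binding constraints pin down two serving amounts, so the optimal mix uses at most two foods. The candidates are each food alone (scaled to the tighter of calcium/protein) and each pair with both constraints tight.
orange only: max(586/50, 41/2) = 20.5 servings → $13.32.
pasta only: max(586/12, 41/7) = 48.83 servings → $24.42.
carrots only: max(586/35, 41/2) = 20.5 servings → $3.08.
tofu only: max(586/225, 41/14) = 2.929 servings → $3.66.
orange + pasta with both tight: 11.07 servings and 2.693 servings → $8.54.
orange + carrots: intersection lies outside the first quadrant.
orange + tofu: intersection lies outside the first quadrant.
pasta + carrots with both tight: 1.19 servings and 16.33 servings → $3.05.
pasta + tofu with both tight: 0.7257 servings and 2.566 servings → $3.57.
carrots + tofu with both targets exact would need a negative amount; discard.
So the least-cost plan costs $3.05.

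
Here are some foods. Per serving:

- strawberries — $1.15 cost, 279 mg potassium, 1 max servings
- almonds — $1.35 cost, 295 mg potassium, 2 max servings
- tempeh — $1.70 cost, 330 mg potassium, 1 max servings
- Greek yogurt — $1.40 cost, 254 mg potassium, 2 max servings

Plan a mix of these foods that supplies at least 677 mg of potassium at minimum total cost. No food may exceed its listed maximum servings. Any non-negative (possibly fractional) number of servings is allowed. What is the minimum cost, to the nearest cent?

$2.97

Cost per mg of potassium: strawberries $0.0041, almonds $0.0046, tempeh $0.0052, Greek yogurt $0.0055.
Take 1 serving of strawberries: +279.0 mg potassium for $1.15 (total $1.15, still need 398.0 mg).
Take 1.349 servings of almonds: +398.0 mg potassium for $1.82 (total $2.97, still need 0.0 mg).
Filling from the cheapest source first is optimal under one linear minimum: $2.97.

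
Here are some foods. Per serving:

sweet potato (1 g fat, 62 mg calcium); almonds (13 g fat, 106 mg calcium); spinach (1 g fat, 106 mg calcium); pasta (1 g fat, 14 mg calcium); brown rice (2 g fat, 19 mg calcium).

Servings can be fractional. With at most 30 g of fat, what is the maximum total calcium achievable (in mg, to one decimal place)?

3180.0 mg

Calcium per g fat: spinach 106, sweet potato 62, pasta 14, brown rice 9.5, almonds 8.154.
With no serving limits, spend the whole fat allowance on spinach: 30 g / 1 g × 106 mg = 3180.0 mg.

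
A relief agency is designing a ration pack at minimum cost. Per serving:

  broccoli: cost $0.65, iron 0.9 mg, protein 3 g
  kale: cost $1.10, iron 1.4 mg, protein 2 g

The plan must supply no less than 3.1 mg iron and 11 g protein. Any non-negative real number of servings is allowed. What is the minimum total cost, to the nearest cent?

With two linear requirements the optimum uses one or two foods; enumerate the corners.
broccoli only: max(3.1/0.9, 11/3) = 3.667 servings → $2.38.
kale only: max(3.1/1.4, 11/2) = 5.5 servings → $6.05.
broccoli + kale: the both-tight solution has a negative serving — not a feasible corner.
So the least-cost plan costs $2.38.

$2.38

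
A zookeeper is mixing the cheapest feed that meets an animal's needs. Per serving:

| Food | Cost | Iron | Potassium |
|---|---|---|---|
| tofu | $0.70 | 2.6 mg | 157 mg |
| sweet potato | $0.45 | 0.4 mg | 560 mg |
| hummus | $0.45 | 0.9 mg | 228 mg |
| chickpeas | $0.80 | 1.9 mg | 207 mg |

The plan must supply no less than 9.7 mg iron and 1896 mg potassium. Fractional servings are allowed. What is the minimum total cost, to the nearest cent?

Two binding constraints pin down two serving amounts, so the optimal mix uses at most two foods. The candidates are each food alone (scaled to the tighter of iron/potassium) and each pair with both constraints tight.
tofu only: max(9.7/2.6, 1896/157) = 12.08 servings → $8.45.
sweet potato only: max(9.7/0.4, 1896/560) = 24.25 servings → $10.91.
hummus only: max(9.7/0.9, 1896/228) = 10.78 servings → $4.85.
chickpeas only: max(9.7/1.9, 1896/207) = 9.159 servings → $7.33.
tofu + sweet potato with both tight: 3.355 servings and 2.445 servings → $3.45.
tofu + hummus with both tight: 1.119 servings and 7.545 servings → $4.18.
tofu + chickpeas with both targets exact would need a negative amount; discard.
sweet potato + hummus: the both-tight solution has a negative serving — not a feasible corner.
sweet potato + chickpeas with both tight: 1.625 servings and 4.763 servings → $4.54.
hummus + chickpeas with both tight: 6.458 servings and 2.046 servings → $4.54.
The minimum over all feasible corners is $3.45.

$3.45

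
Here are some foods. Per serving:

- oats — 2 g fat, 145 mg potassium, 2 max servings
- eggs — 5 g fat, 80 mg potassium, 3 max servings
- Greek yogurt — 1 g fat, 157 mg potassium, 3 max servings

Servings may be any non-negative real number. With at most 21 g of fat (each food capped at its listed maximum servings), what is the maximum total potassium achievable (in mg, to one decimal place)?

Potassium per g fat: Greek yogurt 157, oats 72.5, eggs 16.
Take 3 servings of Greek yogurt: uses 3 g fat, +471.0 mg potassium (running total 471.0 mg).
Take 2 servings of oats: uses 4 g fat, +290.0 mg potassium (running total 761.0 mg).
Take 2.8 servings of eggs: uses 14 g fat, +224.0 mg potassium (running total 985.0 mg).
Greedy by best ratio exhausts the fat allowance optimally: 985.0 mg.

985.0 mg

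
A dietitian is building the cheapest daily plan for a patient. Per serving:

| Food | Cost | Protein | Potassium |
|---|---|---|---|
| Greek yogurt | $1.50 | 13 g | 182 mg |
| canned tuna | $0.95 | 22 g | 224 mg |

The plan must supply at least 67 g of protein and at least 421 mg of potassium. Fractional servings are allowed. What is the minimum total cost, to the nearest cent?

At the optimum either one food covers both requirements or two foods hit both targets exactly; no other combination can be cheaper.
Greek yogurt only: max(67/13, 421/182) = 5.154 servings → $7.73.
canned tuna only: max(67/22, 421/224) = 3.045 servings → $2.89.
Greek yogurt + canned tuna with both targets exact would need a negative amount; discard.
So the least-cost plan costs $2.89.

$2.89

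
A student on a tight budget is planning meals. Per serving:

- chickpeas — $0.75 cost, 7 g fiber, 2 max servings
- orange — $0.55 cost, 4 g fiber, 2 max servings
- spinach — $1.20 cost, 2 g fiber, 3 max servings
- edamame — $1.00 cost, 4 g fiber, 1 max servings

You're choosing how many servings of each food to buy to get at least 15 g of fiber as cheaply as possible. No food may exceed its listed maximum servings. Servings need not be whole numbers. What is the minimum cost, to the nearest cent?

$1.64

Cost per g of fiber: chickpeas $0.1071, orange $0.1375, edamame $0.2500, spinach $0.6000.
Take 2 servings of chickpeas: +14.0 g fiber for $1.50 (total $1.50, still need 1.0 g).
Take 0.25 servings of orange: +1.0 g fiber for $0.14 (total $1.64, still need 0.0 g).
Filling from the cheapest source first is optimal under one linear minimum: $1.64.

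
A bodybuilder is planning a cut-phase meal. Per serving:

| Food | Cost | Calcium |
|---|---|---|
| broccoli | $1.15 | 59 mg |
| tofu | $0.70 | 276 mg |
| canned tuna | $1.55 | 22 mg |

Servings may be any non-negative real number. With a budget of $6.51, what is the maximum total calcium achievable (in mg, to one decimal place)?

2566.8 mg

Calcium per dollar: tofu 394.3, broccoli 51.3, canned tuna 14.19.
With no serving limits, spend the whole cost allowance on tofu: $6.51 / $0.70 × 276 mg = 2566.8 mg.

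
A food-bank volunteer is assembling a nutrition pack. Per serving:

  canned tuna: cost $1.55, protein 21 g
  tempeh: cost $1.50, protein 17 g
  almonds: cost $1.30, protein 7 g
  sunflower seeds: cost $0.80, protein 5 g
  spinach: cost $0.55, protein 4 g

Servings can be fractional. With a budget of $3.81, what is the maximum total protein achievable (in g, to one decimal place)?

Protein per dollar: canned tuna 13.55, tempeh 11.33, spinach 7.273, sunflower seeds 6.25, almonds 5.385.
With no serving limits, spend the whole cost allowance on canned tuna: $3.81 / $1.55 × 21 g = 51.6 g.

51.6 g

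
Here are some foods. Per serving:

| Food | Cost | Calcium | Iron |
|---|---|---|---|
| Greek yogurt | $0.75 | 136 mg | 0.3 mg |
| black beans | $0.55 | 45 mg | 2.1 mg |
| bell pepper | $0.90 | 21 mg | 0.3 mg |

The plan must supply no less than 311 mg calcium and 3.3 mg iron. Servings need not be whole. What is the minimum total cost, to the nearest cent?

$2.11

Compare the cost at each extreme point of the feasible region.
Greek yogurt only: max(311/136, 3.3/0.3) = 11 servings → $8.25.
black beans only: max(311/45, 3.3/2.1) = 6.911 servings → $3.80.
bell pepper only: max(311/21, 3.3/0.3) = 14.81 servings → $13.33.
Greek yogurt + black beans with both tight: 1.854 servings and 1.307 servings → $2.11.
Greek yogurt + bell pepper with both tight: 0.6957 servings and 10.3 servings → $9.80.
black beans + bell pepper with both targets exact would need a negative amount; discard.
The minimum over all feasible corners is $2.11.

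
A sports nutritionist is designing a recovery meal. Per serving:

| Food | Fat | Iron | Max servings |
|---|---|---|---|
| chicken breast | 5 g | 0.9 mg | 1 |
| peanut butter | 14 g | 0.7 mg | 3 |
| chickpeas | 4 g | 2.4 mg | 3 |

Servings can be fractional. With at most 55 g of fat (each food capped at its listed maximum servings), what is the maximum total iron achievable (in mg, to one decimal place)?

10.0 mg

Iron per g fat: chickpeas 0.6, chicken breast 0.18, peanut butter 0.05.
Take 3 servings of chickpeas: uses 12 g fat, +7.2 mg iron (running total 7.2 mg).
Take 1 serving of chicken breast: uses 5 g fat, +0.9 mg iron (running total 8.1 mg).
Take 2.714 servings of peanut butter: uses 38 g fat, +1.9 mg iron (running total 10.0 mg).
Filling greedily by iron-per-g fat is optimal for one linear limit, giving 10.0 mg.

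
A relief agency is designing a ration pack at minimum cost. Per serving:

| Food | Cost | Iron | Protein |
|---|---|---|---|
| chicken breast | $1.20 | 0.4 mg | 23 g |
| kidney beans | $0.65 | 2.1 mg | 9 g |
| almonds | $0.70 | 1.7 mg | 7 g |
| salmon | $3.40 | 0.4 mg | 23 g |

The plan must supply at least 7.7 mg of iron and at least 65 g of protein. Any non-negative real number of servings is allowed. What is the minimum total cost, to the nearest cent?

At the optimum either one food covers both requirements or two foods hit both targets exactly; no other combination can be cheaper.
chicken breast only: max(7.7/0.4, 65/23) = 19.25 servings → $23.10.
kidney beans only: max(7.7/2.1, 65/9) = 7.222 servings → $4.69.
almonds only: max(7.7/1.7, 65/7) = 9.286 servings → $6.50.
salmon only: max(7.7/0.4, 65/23) = 19.25 servings → $65.45.
chicken breast + kidney beans with both tight: 1.503 servings and 3.38 servings → $4.00.
chicken breast + almonds with both tight: 1.559 servings and 4.163 servings → $4.78.
chicken breast + salmon (both tight): parallel constraints — no distinct corner.
kidney beans + almonds: intersection lies outside the first quadrant.
kidney beans + salmon with both tight: 3.38 servings and 1.503 servings → $7.31.
almonds + salmon with both tight: 4.163 servings and 1.559 servings → $8.22.
The minimum over all feasible corners is $4.00.

$4.00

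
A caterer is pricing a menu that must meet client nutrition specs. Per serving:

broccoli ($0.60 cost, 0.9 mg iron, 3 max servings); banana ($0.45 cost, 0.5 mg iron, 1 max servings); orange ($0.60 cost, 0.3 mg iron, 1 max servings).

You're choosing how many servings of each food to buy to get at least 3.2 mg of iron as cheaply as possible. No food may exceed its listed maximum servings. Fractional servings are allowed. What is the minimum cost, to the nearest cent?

$2.25

Cost per mg of iron: broccoli $0.6667, banana $0.9000, orange $2.0000.
Take 3 servings of broccoli: +2.7 mg iron for $1.80 (total $1.80, still need 0.5 mg).
Take 1 serving of banana: +0.5 mg iron for $0.45 (total $2.25, still need 0.0 mg).
Filling from the cheapest source first is optimal under one linear minimum: $2.25.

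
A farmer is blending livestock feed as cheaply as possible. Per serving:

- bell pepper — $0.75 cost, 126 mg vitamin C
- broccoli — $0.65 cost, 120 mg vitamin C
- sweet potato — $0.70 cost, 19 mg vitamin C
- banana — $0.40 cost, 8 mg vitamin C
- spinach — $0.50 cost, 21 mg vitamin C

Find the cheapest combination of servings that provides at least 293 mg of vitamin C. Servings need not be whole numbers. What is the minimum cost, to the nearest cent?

Cost per mg of vitamin C: broccoli $0.0054, bell pepper $0.0060, spinach $0.0238, sweet potato $0.0368, banana $0.0500.
With no serving limits, use only broccoli: 293 mg / 120 mg = 2.442 servings × $0.65 = $1.59.

$1.59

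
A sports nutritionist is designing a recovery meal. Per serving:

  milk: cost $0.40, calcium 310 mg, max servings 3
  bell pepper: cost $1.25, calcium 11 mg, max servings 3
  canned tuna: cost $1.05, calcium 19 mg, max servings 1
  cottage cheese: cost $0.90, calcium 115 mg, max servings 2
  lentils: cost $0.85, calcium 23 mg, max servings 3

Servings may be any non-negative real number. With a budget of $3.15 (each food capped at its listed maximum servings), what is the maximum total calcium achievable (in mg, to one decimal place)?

Calcium per dollar: milk 775, cottage cheese 127.8, lentils 27.06, canned tuna 18.1, bell pepper 8.8.
Take 3 servings of milk: spends $1.20, +930.0 mg calcium (running total 930.0 mg).
Take 2 servings of cottage cheese: spends $1.80, +230.0 mg calcium (running total 1160.0 mg).
Take 0.1765 servings of lentils: spends $0.15, +4.1 mg calcium (running total 1164.1 mg).
Filling greedily by calcium-per-dollar is optimal for one linear limit, giving 1164.1 mg.

1164.1 mg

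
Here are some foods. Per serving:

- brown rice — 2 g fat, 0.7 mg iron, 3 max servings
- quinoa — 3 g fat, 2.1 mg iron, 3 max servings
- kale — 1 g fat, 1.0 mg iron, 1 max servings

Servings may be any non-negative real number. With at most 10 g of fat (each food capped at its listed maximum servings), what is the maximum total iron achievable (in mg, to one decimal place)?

Iron per g fat: kale 1, quinoa 0.7, brown rice 0.35.
Take 1 serving of kale: uses 1 g fat, +1.0 mg iron (running total 1.0 mg).
Take 3 servings of quinoa: uses 9 g fat, +6.3 mg iron (running total 7.3 mg).
Filling greedily by iron-per-g fat is optimal for one linear limit, giving 7.3 mg.

7.3 mg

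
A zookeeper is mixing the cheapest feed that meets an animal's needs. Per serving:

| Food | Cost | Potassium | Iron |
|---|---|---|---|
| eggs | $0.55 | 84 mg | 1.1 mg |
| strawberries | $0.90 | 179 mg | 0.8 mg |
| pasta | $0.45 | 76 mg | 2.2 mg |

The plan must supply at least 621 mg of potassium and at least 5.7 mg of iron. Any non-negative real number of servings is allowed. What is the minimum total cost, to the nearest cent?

$3.23

eggs only: max(621/84, 5.7/1.1) = 7.393 servings → $4.07.
strawberries only: max(621/179, 5.7/0.8) = 7.125 servings → $6.41.
pasta only: max(621/76, 5.7/2.2) = 8.171 servings → $3.68.
eggs + strawberries with both tight: 4.036 servings and 1.575 servings → $3.64.
eggs + pasta: intersection lies outside the first quadrant.
strawberries + pasta with both tight: 2.802 servings and 1.572 servings → $3.23.
The minimum over all feasible corners is $3.23.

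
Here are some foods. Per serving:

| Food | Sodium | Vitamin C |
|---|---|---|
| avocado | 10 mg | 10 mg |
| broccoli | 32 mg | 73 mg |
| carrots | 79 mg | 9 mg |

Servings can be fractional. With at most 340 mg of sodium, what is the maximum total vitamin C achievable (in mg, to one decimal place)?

775.6 mg

Vitamin C per mg sodium: broccoli 2.281, avocado 1, carrots 0.1139.
With no serving limits, spend the whole sodium allowance on broccoli: 340 mg / 32 mg × 73 mg = 775.6 mg.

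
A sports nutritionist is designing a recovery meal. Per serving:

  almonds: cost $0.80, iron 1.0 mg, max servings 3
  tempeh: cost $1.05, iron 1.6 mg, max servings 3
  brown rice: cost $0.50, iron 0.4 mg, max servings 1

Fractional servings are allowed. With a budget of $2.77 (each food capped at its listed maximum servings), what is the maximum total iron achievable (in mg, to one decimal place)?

4.2 mg

Iron per dollar: tempeh 1.524, almonds 1.25, brown rice 0.8.
Take 2.638 servings of tempeh: spends $2.77, +4.2 mg iron (running total 4.2 mg).
Greedy by best ratio exhausts the cost allowance optimally: 4.2 mg.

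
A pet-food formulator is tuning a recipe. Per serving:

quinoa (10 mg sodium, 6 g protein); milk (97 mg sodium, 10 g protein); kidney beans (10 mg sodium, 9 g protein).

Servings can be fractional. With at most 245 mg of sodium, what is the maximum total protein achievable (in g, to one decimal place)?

Protein per mg sodium: kidney beans 0.9, quinoa 0.6, milk 0.1031.
With no serving limits, spend the whole sodium allowance on kidney beans: 245 mg / 10 mg × 9 g = 220.5 g.

220.5 g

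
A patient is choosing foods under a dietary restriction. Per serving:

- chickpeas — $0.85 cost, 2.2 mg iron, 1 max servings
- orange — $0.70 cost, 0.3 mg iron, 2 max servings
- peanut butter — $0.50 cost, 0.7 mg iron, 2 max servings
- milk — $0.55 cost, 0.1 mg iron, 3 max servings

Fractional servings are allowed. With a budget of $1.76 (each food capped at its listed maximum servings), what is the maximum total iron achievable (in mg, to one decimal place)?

3.5 mg

Iron per dollar: chickpeas 2.588, peanut butter 1.4, orange 0.4286, milk 0.1818.
Take 1 serving of chickpeas: spends $0.85, +2.2 mg iron (running total 2.2 mg).
Take 1.82 servings of peanut butter: spends $0.91, +1.3 mg iron (running total 3.5 mg).
Filling greedily by iron-per-dollar is optimal for one linear limit, giving 3.5 mg.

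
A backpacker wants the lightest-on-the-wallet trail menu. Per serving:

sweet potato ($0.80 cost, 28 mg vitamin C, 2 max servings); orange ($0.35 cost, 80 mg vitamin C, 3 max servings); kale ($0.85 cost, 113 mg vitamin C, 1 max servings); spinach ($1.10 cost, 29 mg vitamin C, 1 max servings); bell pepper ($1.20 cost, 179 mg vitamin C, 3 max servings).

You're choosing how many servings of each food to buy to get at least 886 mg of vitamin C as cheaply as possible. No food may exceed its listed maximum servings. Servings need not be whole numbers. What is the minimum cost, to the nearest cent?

Cost per mg of vitamin C: orange $0.0044, bell pepper $0.0067, kale $0.0075, sweet potato $0.0286, spinach $0.0379.
Take 3 servings of orange: +240.0 mg vitamin C for $1.05 (total $1.05, still need 646.0 mg).
Take 3 servings of bell pepper: +537.0 mg vitamin C for $3.60 (total $4.65, still need 109.0 mg).
Take 0.9646 servings of kale: +109.0 mg vitamin C for $0.82 (total $5.47, still need 0.0 mg).
Greedy by cheapest-per-mg is optimal for a single linear constraint, so the minimum cost is $5.47.

$5.47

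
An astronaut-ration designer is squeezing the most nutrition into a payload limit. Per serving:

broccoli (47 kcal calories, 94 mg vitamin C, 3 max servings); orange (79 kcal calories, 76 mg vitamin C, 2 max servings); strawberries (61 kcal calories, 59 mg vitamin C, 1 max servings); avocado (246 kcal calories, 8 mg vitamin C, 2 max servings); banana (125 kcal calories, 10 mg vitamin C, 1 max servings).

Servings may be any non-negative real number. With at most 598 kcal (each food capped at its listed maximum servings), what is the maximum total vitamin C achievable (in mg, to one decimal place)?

Vitamin C per kcal: broccoli 2, strawberries 0.9672, orange 0.962, banana 0.08, avocado 0.03252.
Take 3 servings of broccoli: uses 141 kcal, +282.0 mg vitamin C (running total 282.0 mg).
Take 1 serving of strawberries: uses 61 kcal, +59.0 mg vitamin C (running total 341.0 mg).
Take 2 servings of orange: uses 158 kcal, +152.0 mg vitamin C (running total 493.0 mg).
Take 1 serving of banana: uses 125 kcal, +10.0 mg vitamin C (running total 503.0 mg).
Take 0.4593 servings of avocado: uses 113 kcal, +3.7 mg vitamin C (running total 506.7 mg).
Filling greedily by vitamin C-per-kcal is optimal for one linear limit, giving 506.7 mg.

506.7 mg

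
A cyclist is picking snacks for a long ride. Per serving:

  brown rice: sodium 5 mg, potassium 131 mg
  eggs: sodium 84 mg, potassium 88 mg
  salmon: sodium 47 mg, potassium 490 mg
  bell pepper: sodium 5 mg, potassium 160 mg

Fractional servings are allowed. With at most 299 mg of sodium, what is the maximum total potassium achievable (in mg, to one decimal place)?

Potassium per mg sodium: bell pepper 32, brown rice 26.2, salmon 10.43, eggs 1.048.
With no serving limits, spend the whole sodium allowance on bell pepper: 299 mg / 5 mg × 160 mg = 9568.0 mg.

9568.0 mg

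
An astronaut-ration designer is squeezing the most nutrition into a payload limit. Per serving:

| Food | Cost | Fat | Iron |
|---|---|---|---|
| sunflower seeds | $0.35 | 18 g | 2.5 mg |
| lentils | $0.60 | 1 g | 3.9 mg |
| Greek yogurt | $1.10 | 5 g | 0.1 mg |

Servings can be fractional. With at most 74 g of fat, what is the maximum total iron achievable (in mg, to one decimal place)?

288.6 mg

Iron per g fat: lentils 3.9, sunflower seeds 0.1389, Greek yogurt 0.02.
With no serving limits, spend the whole fat allowance on lentils: 74 g / 1 g × 3.9 mg = 288.6 mg.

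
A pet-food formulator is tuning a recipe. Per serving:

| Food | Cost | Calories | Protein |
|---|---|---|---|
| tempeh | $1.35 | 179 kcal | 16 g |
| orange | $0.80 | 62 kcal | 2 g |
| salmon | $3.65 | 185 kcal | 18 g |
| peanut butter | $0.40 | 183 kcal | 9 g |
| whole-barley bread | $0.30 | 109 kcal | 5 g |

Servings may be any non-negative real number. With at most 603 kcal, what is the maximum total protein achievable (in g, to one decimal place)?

58.7 g

Protein per kcal: salmon 0.0973, tempeh 0.08939, peanut butter 0.04918, whole-barley bread 0.04587, orange 0.03226.
With no serving limits, spend the whole calories allowance on salmon: 603 kcal / 185 kcal × 18 g = 58.7 g.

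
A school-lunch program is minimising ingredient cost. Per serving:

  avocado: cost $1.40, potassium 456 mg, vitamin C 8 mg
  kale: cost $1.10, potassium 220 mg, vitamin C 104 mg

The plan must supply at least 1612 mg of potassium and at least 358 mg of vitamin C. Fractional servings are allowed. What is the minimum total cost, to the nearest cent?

$6.35

The cheapest plan sits at a corner of the feasible region — with two constraints it uses at most two foods.
avocado only: max(1612/456, 358/8) = 44.75 servings → $62.65.
kale only: max(1612/220, 358/104) = 7.327 servings → $8.06.
avocado + kale with both tight: 1.947 servings and 3.293 servings → $6.35.
So the least-cost plan costs $6.35.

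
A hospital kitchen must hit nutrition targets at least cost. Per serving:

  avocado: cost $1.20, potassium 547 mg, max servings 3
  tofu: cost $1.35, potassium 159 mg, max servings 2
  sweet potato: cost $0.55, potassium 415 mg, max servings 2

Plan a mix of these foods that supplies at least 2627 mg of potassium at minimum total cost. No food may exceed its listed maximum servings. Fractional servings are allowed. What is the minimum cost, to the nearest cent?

Cost per mg of potassium: sweet potato $0.0013, avocado $0.0022, tofu $0.0085.
Take 2 servings of sweet potato: +830.0 mg potassium for $1.10 (total $1.10, still need 1797.0 mg).
Take 3 servings of avocado: +1641.0 mg potassium for $3.60 (total $4.70, still need 156.0 mg).
Take 0.9811 servings of tofu: +156.0 mg potassium for $1.32 (total $6.02, still need 0.0 mg).
Greedy by cheapest-per-mg is optimal for a single linear constraint, so the minimum cost is $6.02.

$6.02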